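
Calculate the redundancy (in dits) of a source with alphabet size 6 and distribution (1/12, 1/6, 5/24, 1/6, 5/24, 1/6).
0.0153 dits

Redundancy measures how far a source is from maximum entropy:
R = H_max - H(X)

Maximum entropy for 6 symbols: H_max = log_10(6) = 0.7782 dits
Actual entropy: H(X) = 0.7629 dits
Redundancy: R = 0.7782 - 0.7629 = 0.0153 dits

This redundancy represents potential for compression: the source could be compressed by 0.0153 dits per symbol.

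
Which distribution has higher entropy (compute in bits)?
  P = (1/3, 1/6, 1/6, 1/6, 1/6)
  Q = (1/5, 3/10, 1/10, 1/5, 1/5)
P

Computing entropies in bits:
H(P) = 2.2516
H(Q) = 2.2464

Distribution P has higher entropy.

Intuition: The distribution closer to uniform (more spread out) has higher entropy.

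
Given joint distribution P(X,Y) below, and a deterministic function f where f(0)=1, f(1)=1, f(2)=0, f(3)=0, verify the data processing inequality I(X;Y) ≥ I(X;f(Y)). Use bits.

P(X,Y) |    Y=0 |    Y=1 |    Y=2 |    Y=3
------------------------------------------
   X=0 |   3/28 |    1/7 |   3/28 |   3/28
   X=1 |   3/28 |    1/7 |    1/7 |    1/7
I(X;Y) = 0.0037, I(X;f(Y)) = 0.0037, inequality holds: 0.0037 ≥ 0.0037

Data Processing Inequality: For any Markov chain X → Y → Z, we have I(X;Y) ≥ I(X;Z).

Here Z = f(Y) is a deterministic function of Y, forming X → Y → Z.

Original I(X;Y) = 0.0037 bits

After applying f:
P(X,Z) where Z=f(Y):
- P(X,Z=0) = P(X,Y=2) + P(X,Y=3)
- P(X,Z=1) = P(X,Y=0) + P(X,Y=1)

I(X;Z) = I(X;f(Y)) = 0.0037 bits

Verification: 0.0037 ≥ 0.0037 ✓

Information cannot be created by processing; the function f can only lose information about X.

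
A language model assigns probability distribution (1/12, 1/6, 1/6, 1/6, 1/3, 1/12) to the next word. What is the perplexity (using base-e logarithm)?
5.3454

Perplexity is e^H (or exp(H) for natural log).

First, H = -Σ p log p = 1.6762 nats
Perplexity = e^1.6762 = 5.3454

Interpretation: The model's uncertainty is equivalent to choosing uniformly among 5.3 options.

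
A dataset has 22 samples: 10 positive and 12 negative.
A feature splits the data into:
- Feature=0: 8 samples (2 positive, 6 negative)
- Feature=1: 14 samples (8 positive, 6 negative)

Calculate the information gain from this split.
0.0721 bits

Information Gain = H(Y) - H(Y|Feature)

Before split:
P(positive) = 10/22 = 0.4545
H(Y) = 0.9940 bits

After split:
Feature=0: H = 0.8113 bits (weight = 8/22)
Feature=1: H = 0.9852 bits (weight = 14/22)
H(Y|Feature) = (8/22)×0.8113 + (14/22)×0.9852 = 0.9220 bits

Information Gain = 0.9940 - 0.9220 = 0.0721 bits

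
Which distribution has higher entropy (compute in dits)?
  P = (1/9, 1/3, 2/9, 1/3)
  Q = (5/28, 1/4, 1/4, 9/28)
Q

Computing entropies in dits:
H(P) = 0.5693
H(Q) = 0.5931

Distribution Q has higher entropy.

Intuition: The distribution closer to uniform (more spread out) has higher entropy.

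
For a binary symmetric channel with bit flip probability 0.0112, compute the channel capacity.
0.9114 bits

For a binary symmetric channel (BSC) with error probability p:
Capacity C = 1 - H(p) bits per symbol

where H(p) = -p log₂(p) - (1-p) log₂(1-p) is the binary entropy function.

H(0.0112) = 0.0886 bits
C = 1 - 0.0886 = 0.9114 bits per symbol

This means we can reliably transmit up to 0.9114 bits of information per channel use.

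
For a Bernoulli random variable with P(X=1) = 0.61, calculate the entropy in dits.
0.2904 dits

The binary entropy function is:
H(p) = -p log(p) - (1-p) log(1-p)

H(0.61) = -0.61 × log_10(0.61) - 0.39 × log_10(0.39)
H(0.61) = 0.2904 dits

Note: Binary entropy is maximized at p=0.5 (H=1 bit) and minimized at p=0 or p=1 (H=0).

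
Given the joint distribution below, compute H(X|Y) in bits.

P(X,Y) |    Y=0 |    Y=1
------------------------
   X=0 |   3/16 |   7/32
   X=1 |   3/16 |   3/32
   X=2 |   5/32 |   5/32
1.5452 bits

Using the chain rule: H(X|Y) = H(X,Y) - H(Y)

First, compute H(X,Y) = 2.5423 bits

Marginal P(Y) = (17/32, 15/32)
H(Y) = 0.9972 bits

H(X|Y) = H(X,Y) - H(Y) = 2.5423 - 0.9972 = 1.5452 bits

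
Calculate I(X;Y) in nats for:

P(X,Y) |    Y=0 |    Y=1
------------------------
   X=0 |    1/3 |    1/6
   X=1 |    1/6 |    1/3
0.0566 nats

Mutual information: I(X;Y) = H(X) + H(Y) - H(X,Y)

Marginals:
P(X) = (1/2, 1/2), H(X) = 0.6931 nats
P(Y) = (1/2, 1/2), H(Y) = 0.6931 nats

Joint entropy: H(X,Y) = 1.3297 nats

I(X;Y) = 0.6931 + 0.6931 - 1.3297 = 0.0566 nats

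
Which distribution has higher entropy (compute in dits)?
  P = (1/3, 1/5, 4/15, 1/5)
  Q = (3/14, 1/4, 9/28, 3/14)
Q

Computing entropies in dits:
H(P) = 0.5917
H(Q) = 0.5957

Distribution Q has higher entropy.

Intuition: The distribution closer to uniform (more spread out) has higher entropy.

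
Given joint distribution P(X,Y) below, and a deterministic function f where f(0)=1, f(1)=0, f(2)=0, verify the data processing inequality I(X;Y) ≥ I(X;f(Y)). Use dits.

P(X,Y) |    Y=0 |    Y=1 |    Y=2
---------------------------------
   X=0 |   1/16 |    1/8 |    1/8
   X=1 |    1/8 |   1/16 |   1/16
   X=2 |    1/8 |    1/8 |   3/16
I(X;Y) = 0.0144, I(X;f(Y)) = 0.0129, inequality holds: 0.0144 ≥ 0.0129

Data Processing Inequality: For any Markov chain X → Y → Z, we have I(X;Y) ≥ I(X;Z).

Here Z = f(Y) is a deterministic function of Y, forming X → Y → Z.

Original I(X;Y) = 0.0144 dits

After applying f:
P(X,Z) where Z=f(Y):
- P(X,Z=0) = P(X,Y=1) + P(X,Y=2)
- P(X,Z=1) = P(X,Y=0)

I(X;Z) = I(X;f(Y)) = 0.0129 dits

Verification: 0.0144 ≥ 0.0129 ✓

Information cannot be created by processing; the function f can only lose information about X.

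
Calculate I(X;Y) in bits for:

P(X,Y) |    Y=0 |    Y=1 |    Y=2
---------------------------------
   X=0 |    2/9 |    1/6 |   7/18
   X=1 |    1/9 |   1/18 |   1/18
0.0362 bits

Mutual information: I(X;Y) = H(X) + H(Y) - H(X,Y)

Marginals:
P(X) = (7/9, 2/9), H(X) = 0.7642 bits
P(Y) = (1/3, 2/9, 4/9), H(Y) = 1.5305 bits

Joint entropy: H(X,Y) = 2.2585 bits

I(X;Y) = 0.7642 + 1.5305 - 2.2585 = 0.0362 bits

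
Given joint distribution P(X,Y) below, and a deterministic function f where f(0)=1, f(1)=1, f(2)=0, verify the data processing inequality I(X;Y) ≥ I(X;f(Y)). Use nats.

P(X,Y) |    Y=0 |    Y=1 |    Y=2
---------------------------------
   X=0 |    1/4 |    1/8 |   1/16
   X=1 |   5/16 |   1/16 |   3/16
I(X;Y) = 0.0390, I(X;f(Y)) = 0.0249, inequality holds: 0.0390 ≥ 0.0249

Data Processing Inequality: For any Markov chain X → Y → Z, we have I(X;Y) ≥ I(X;Z).

Here Z = f(Y) is a deterministic function of Y, forming X → Y → Z.

Original I(X;Y) = 0.0390 nats

After applying f:
P(X,Z) where Z=f(Y):
- P(X,Z=0) = P(X,Y=2)
- P(X,Z=1) = P(X,Y=0) + P(X,Y=1)

I(X;Z) = I(X;f(Y)) = 0.0249 nats

Verification: 0.0390 ≥ 0.0249 ✓

Information cannot be created by processing; the function f can only lose information about X.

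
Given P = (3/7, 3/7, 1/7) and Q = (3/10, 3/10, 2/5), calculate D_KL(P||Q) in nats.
0.1586 nats

KL divergence: D_KL(P||Q) = Σ p(x) log(p(x)/q(x))

Computing term by term:
  x=0: 3/7 × log_e[(3/7)/(3/10)] = 3/7 × 0.3567 = 0.1529
  x=1: 3/7 × log_e[(3/7)/(3/10)] = 3/7 × 0.3567 = 0.1529
  x=2: 1/7 × log_e[(1/7)/(2/5)] = 1/7 × -1.0296 = -0.1471

D_KL(P||Q) = 0.1586 nats

Note: KL divergence is always non-negative and equals 0 iff P = Q.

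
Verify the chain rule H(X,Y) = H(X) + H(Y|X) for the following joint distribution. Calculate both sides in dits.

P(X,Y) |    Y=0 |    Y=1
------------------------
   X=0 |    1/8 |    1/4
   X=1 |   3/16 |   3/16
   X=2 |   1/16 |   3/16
H(X,Y) = 0.7476, H(X) = 0.4700, H(Y|X) = 0.2776 (all in dits)

Chain rule: H(X,Y) = H(X) + H(Y|X)

Left side — joint entropy directly:
H(X,Y) = -Σ p(x,y) log p(x,y) = 0.7476 dits

Right side — compute H(Y|X) from the conditional distributions:
P(X) = (3/8, 3/8, 1/4), so H(X) = 0.4700 dits
H(Y|X) = Σ_x P(X=x) · H(Y|X=x):
  P(Y|X=0) = (1/3, 2/3), H(Y|X=0) = 0.2764, weight P(X=0) = 3/8
  P(Y|X=1) = (1/2, 1/2), H(Y|X=1) = 0.3010, weight P(X=1) = 3/8
  P(Y|X=2) = (1/4, 3/4), H(Y|X=2) = 0.2442, weight P(X=2) = 1/4
H(Y|X) = 0.2776 dits

H(X) + H(Y|X) = 0.4700 + 0.2776 = 0.7476 dits

Both sides equal 0.7476 dits. ✓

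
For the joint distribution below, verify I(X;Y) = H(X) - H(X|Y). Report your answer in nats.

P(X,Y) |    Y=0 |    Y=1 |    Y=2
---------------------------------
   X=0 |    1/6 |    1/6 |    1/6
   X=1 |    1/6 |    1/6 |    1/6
I(X;Y) = 0.0000 nats

Mutual information has multiple equivalent forms:
- I(X;Y) = H(X) - H(X|Y)
- I(X;Y) = H(Y) - H(Y|X)
- I(X;Y) = H(X) + H(Y) - H(X,Y)

Computing all quantities:
H(X) = 0.6931, H(Y) = 1.0986, H(X,Y) = 1.7918
H(X|Y) = 0.6931, H(Y|X) = 1.0986

Verification:
H(X) - H(X|Y) = 0.6931 - 0.6931 = 0.0000
H(Y) - H(Y|X) = 1.0986 - 1.0986 = 0.0000
H(X) + H(Y) - H(X,Y) = 0.6931 + 1.0986 - 1.7918 = 0.0000

All forms give I(X;Y) = 0.0000 nats. ✓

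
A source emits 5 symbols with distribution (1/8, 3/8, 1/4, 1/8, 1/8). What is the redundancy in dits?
0.0501 dits

Redundancy measures how far a source is from maximum entropy:
R = H_max - H(X)

Maximum entropy for 5 symbols: H_max = log_10(5) = 0.6990 dits
Actual entropy: H(X) = 0.6489 dits
Redundancy: R = 0.6990 - 0.6489 = 0.0501 dits

This redundancy represents potential for compression: the source could be compressed by 0.0501 dits per symbol.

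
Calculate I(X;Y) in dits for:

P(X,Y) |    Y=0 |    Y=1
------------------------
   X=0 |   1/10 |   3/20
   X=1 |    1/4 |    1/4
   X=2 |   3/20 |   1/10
0.0044 dits

Mutual information: I(X;Y) = H(X) + H(Y) - H(X,Y)

Marginals:
P(X) = (1/4, 1/2, 1/4), H(X) = 0.4515 dits
P(Y) = (1/2, 1/2), H(Y) = 0.3010 dits

Joint entropy: H(X,Y) = 0.7482 dits

I(X;Y) = 0.4515 + 0.3010 - 0.7482 = 0.0044 dits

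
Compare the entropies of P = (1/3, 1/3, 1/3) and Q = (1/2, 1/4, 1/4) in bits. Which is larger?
P

Computing entropies in bits:
H(P) = 1.5850
H(Q) = 1.5000

Distribution P has higher entropy.

Intuition: The distribution closer to uniform (more spread out) has higher entropy.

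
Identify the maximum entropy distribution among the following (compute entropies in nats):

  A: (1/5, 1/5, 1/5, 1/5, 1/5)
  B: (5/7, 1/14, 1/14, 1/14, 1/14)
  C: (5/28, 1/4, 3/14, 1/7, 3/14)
A

For a discrete distribution over n outcomes, entropy is maximized by the uniform distribution.

Computing entropies:
H(A) = 1.6094 nats
H(B) = 0.9944 nats
H(C) = 1.5924 nats

The uniform distribution (where all probabilities equal 1/5) achieves the maximum entropy of log_e(5) = 1.6094 nats.

Distribution A has the highest entropy.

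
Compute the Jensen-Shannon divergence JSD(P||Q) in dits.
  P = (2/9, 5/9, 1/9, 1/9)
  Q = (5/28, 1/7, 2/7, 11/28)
0.0556 dits

Jensen-Shannon divergence is:
JSD(P||Q) = 0.5 × D_KL(P||M) + 0.5 × D_KL(Q||M)
where M = 0.5 × (P + Q) is the mixture distribution.

M = 0.5 × (2/9, 5/9, 1/9, 1/9) + 0.5 × (5/28, 1/7, 2/7, 11/28) = (0.200397, 0.349206, 0.198413, 0.251984)

D_KL(P||M) = 0.0545 dits
D_KL(Q||M) = 0.0566 dits

JSD(P||Q) = 0.5 × 0.0545 + 0.5 × 0.0566 = 0.0556 dits

Unlike KL divergence, JSD is symmetric and bounded: 0 ≤ JSD ≤ log(2).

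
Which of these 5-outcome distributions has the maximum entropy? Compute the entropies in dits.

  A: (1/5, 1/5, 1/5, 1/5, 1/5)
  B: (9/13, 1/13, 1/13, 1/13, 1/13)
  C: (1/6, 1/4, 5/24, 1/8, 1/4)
A

For a discrete distribution over n outcomes, entropy is maximized by the uniform distribution.

Computing entropies:
H(A) = 0.6990 dits
H(B) = 0.4533 dits
H(C) = 0.6855 dits

The uniform distribution (where all probabilities equal 1/5) achieves the maximum entropy of log_10(5) = 0.6990 dits.

Distribution A has the highest entropy.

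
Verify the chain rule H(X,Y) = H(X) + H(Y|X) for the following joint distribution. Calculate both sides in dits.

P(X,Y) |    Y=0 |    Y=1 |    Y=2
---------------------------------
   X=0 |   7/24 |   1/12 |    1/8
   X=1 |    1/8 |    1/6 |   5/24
H(X,Y) = 0.7434, H(X) = 0.3010, H(Y|X) = 0.4424 (all in dits)

Chain rule: H(X,Y) = H(X) + H(Y|X)

Left side — joint entropy directly:
H(X,Y) = -Σ p(x,y) log p(x,y) = 0.7434 dits

Right side — compute H(Y|X) from the conditional distributions:
P(X) = (1/2, 1/2), so H(X) = 0.3010 dits
H(Y|X) = Σ_x P(X=x) · H(Y|X=x):
  P(Y|X=0) = (7/12, 1/6, 1/4), H(Y|X=0) = 0.4168, weight P(X=0) = 1/2
  P(Y|X=1) = (1/4, 1/3, 5/12), H(Y|X=1) = 0.4680, weight P(X=1) = 1/2
H(Y|X) = 0.4424 dits

H(X) + H(Y|X) = 0.3010 + 0.4424 = 0.7434 dits

Both sides equal 0.7434 dits. ✓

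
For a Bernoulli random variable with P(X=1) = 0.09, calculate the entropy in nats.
0.3025 nats

The binary entropy function is:
H(p) = -p log(p) - (1-p) log(1-p)

H(0.09) = -0.09 × log_e(0.09) - 0.91 × log_e(0.91)
H(0.09) = 0.3025 nats

Note: Binary entropy is maximized at p=0.5 (H=1 bit) and minimized at p=0 or p=1 (H=0).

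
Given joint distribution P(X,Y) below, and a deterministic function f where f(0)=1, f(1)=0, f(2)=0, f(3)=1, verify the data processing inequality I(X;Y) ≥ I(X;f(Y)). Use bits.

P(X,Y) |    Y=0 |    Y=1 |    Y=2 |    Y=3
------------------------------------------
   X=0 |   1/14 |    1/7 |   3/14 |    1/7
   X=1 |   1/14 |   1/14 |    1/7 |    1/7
I(X;Y) = 0.0131, I(X;f(Y)) = 0.0113, inequality holds: 0.0131 ≥ 0.0113

Data Processing Inequality: For any Markov chain X → Y → Z, we have I(X;Y) ≥ I(X;Z).

Here Z = f(Y) is a deterministic function of Y, forming X → Y → Z.

Original I(X;Y) = 0.0131 bits

After applying f:
P(X,Z) where Z=f(Y):
- P(X,Z=0) = P(X,Y=1) + P(X,Y=2)
- P(X,Z=1) = P(X,Y=0) + P(X,Y=3)

I(X;Z) = I(X;f(Y)) = 0.0113 bits

Verification: 0.0131 ≥ 0.0113 ✓

Information cannot be created by processing; the function f can only lose information about X.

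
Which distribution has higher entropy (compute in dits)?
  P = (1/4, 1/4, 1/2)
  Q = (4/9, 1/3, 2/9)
Q

Computing entropies in dits:
H(P) = 0.4515
H(Q) = 0.4607

Distribution Q has higher entropy.

Intuition: The distribution closer to uniform (more spread out) has higher entropy.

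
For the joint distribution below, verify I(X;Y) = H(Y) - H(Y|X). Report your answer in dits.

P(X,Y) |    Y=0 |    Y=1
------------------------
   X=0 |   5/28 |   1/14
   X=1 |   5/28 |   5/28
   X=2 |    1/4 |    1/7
I(X;Y) = 0.0067 dits

Mutual information has multiple equivalent forms:
- I(X;Y) = H(X) - H(X|Y)
- I(X;Y) = H(Y) - H(Y|X)
- I(X;Y) = H(X) + H(Y) - H(X,Y)

Computing all quantities:
H(X) = 0.4696, H(Y) = 0.2910, H(X,Y) = 0.7539
H(X|Y) = 0.4629, H(Y|X) = 0.2843

Verification:
H(X) - H(X|Y) = 0.4696 - 0.4629 = 0.0067
H(Y) - H(Y|X) = 0.2910 - 0.2843 = 0.0067
H(X) + H(Y) - H(X,Y) = 0.4696 + 0.2910 - 0.7539 = 0.0067

All forms give I(X;Y) = 0.0067 dits. ✓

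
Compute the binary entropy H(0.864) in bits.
0.5737 bits

The binary entropy function is:
H(p) = -p log(p) - (1-p) log(1-p)

H(0.864) = -0.864 × log_2(0.864) - 0.136 × log_2(0.136)
H(0.864) = 0.5737 bits

Note: Binary entropy is maximized at p=0.5 (H=1 bit) and minimized at p=0 or p=1 (H=0).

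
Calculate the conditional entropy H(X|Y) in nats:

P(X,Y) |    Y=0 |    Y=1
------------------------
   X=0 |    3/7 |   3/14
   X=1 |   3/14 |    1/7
0.6495 nats

Using the chain rule: H(X|Y) = H(X,Y) - H(Y)

First, compute H(X,Y) = 1.3013 nats

Marginal P(Y) = (9/14, 5/14)
H(Y) = 0.6518 nats

H(X|Y) = H(X,Y) - H(Y) = 1.3013 - 0.6518 = 0.6495 nats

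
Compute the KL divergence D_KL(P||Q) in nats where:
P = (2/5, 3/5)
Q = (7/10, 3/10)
0.1920 nats

KL divergence: D_KL(P||Q) = Σ p(x) log(p(x)/q(x))

Computing term by term:
  x=0: 2/5 × log_e[(2/5)/(7/10)] = 2/5 × -0.5596 = -0.2238
  x=1: 3/5 × log_e[(3/5)/(3/10)] = 3/5 × 0.6931 = 0.4159

D_KL(P||Q) = 0.1920 nats

Note: KL divergence is always non-negative and equals 0 iff P = Q.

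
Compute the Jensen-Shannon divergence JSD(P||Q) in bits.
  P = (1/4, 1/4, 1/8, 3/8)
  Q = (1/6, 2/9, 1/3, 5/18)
0.0473 bits

Jensen-Shannon divergence is:
JSD(P||Q) = 0.5 × D_KL(P||M) + 0.5 × D_KL(Q||M)
where M = 0.5 × (P + Q) is the mixture distribution.

M = 0.5 × (1/4, 1/4, 1/8, 3/8) + 0.5 × (1/6, 2/9, 1/3, 5/18) = (5/24, 0.236111, 0.229167, 0.326389)

D_KL(P||M) = 0.0522 bits
D_KL(Q||M) = 0.0425 bits

JSD(P||Q) = 0.5 × 0.0522 + 0.5 × 0.0425 = 0.0473 bits

Unlike KL divergence, JSD is symmetric and bounded: 0 ≤ JSD ≤ log(2).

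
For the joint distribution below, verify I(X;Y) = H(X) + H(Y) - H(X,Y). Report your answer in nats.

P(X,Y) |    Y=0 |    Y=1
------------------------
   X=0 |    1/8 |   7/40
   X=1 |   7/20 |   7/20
I(X;Y) = 0.0029 nats

Mutual information has multiple equivalent forms:
- I(X;Y) = H(X) - H(X|Y)
- I(X;Y) = H(Y) - H(Y|X)
- I(X;Y) = H(X) + H(Y) - H(X,Y)

Computing all quantities:
H(X) = 0.6109, H(Y) = 0.6919, H(X,Y) = 1.2998
H(X|Y) = 0.6079, H(Y|X) = 0.6890

Verification:
H(X) - H(X|Y) = 0.6109 - 0.6079 = 0.0029
H(Y) - H(Y|X) = 0.6919 - 0.6890 = 0.0029
H(X) + H(Y) - H(X,Y) = 0.6109 + 0.6919 - 1.2998 = 0.0029

All forms give I(X;Y) = 0.0029 nats. ✓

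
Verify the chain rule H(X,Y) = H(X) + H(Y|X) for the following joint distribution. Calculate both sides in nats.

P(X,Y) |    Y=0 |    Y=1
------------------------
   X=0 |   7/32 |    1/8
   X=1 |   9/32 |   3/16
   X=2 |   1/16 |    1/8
H(X,Y) = 1.6962, H(X) = 1.0361, H(Y|X) = 0.6601 (all in nats)

Chain rule: H(X,Y) = H(X) + H(Y|X)

Left side — joint entropy directly:
H(X,Y) = -Σ p(x,y) log p(x,y) = 1.6962 nats

Right side — compute H(Y|X) from the conditional distributions:
P(X) = (11/32, 15/32, 3/16), so H(X) = 1.0361 nats
H(Y|X) = Σ_x P(X=x) · H(Y|X=x):
  P(Y|X=0) = (7/11, 4/11), H(Y|X=0) = 0.6555, weight P(X=0) = 11/32
  P(Y|X=1) = (3/5, 2/5), H(Y|X=1) = 0.6730, weight P(X=1) = 15/32
  P(Y|X=2) = (1/3, 2/3), H(Y|X=2) = 0.6365, weight P(X=2) = 3/16
H(Y|X) = 0.6601 nats

H(X) + H(Y|X) = 1.0361 + 0.6601 = 1.6962 nats

Both sides equal 1.6962 nats. ✓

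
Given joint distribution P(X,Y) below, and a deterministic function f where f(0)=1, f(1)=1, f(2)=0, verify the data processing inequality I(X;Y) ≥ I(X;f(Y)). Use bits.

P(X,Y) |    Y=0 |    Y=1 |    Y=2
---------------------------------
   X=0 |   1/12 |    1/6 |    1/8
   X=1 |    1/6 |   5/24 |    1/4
I(X;Y) = 0.0088, I(X;f(Y)) = 0.0032, inequality holds: 0.0088 ≥ 0.0032

Data Processing Inequality: For any Markov chain X → Y → Z, we have I(X;Y) ≥ I(X;Z).

Here Z = f(Y) is a deterministic function of Y, forming X → Y → Z.

Original I(X;Y) = 0.0088 bits

After applying f:
P(X,Z) where Z=f(Y):
- P(X,Z=0) = P(X,Y=2)
- P(X,Z=1) = P(X,Y=0) + P(X,Y=1)

I(X;Z) = I(X;f(Y)) = 0.0032 bits

Verification: 0.0088 ≥ 0.0032 ✓

Information cannot be created by processing; the function f can only lose information about X.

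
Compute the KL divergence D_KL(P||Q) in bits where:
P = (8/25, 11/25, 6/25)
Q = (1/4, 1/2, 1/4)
0.0187 bits

KL divergence: D_KL(P||Q) = Σ p(x) log(p(x)/q(x))

Computing term by term:
  x=0: 8/25 × log_2[(8/25)/(1/4)] = 8/25 × 0.3561 = 0.1140
  x=1: 11/25 × log_2[(11/25)/(1/2)] = 11/25 × -0.1844 = -0.0811
  x=2: 6/25 × log_2[(6/25)/(1/4)] = 6/25 × -0.0589 = -0.0141

D_KL(P||Q) = 0.0187 bits

Note: KL divergence is always non-negative and equals 0 iff P = Q.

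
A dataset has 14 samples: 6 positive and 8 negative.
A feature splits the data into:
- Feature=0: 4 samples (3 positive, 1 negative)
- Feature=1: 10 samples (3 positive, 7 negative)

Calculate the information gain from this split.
0.1239 bits

Information Gain = H(Y) - H(Y|Feature)

Before split:
P(positive) = 6/14 = 0.4286
H(Y) = 0.9852 bits

After split:
Feature=0: H = 0.8113 bits (weight = 4/14)
Feature=1: H = 0.8813 bits (weight = 10/14)
H(Y|Feature) = (4/14)×0.8113 + (10/14)×0.8813 = 0.8613 bits

Information Gain = 0.9852 - 0.8613 = 0.1239 bits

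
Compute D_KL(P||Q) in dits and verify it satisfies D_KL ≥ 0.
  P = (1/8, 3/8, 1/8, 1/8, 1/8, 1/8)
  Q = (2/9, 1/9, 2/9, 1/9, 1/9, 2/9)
0.1172 dits

KL divergence satisfies the Gibbs inequality: D_KL(P||Q) ≥ 0 for all distributions P, Q.

D_KL(P||Q) = Σ p(x) log(p(x)/q(x))
Term by term:
  x=0: 1/8 × log_10[(1/8)/(2/9)] = -0.0312
  x=1: 3/8 × log_10[(3/8)/(1/9)] = 0.1981
  x=2: 1/8 × log_10[(1/8)/(2/9)] = -0.0312
  x=3: 1/8 × log_10[(1/8)/(1/9)] = 0.0064
  x=4: 1/8 × log_10[(1/8)/(1/9)] = 0.0064
  x=5: 1/8 × log_10[(1/8)/(2/9)] = -0.0312
D_KL(P||Q) = 0.1172 dits

D_KL(P||Q) = 0.1172 ≥ 0 ✓

This non-negativity is a fundamental property: relative entropy cannot be negative because it measures how different Q is from P.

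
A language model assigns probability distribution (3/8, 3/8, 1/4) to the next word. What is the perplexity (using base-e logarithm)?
2.9512

Perplexity is e^H (or exp(H) for natural log).

First, H = -Σ p log p = 1.0822 nats
Perplexity = e^1.0822 = 2.9512

Interpretation: The model's uncertainty is equivalent to choosing uniformly among 3.0 options.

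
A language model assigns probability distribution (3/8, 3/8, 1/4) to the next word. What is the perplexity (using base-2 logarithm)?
2.9512

Perplexity is 2^H (or exp(H) for natural log).

First, H = -Σ p log p = 1.5613 bits
Perplexity = 2^1.5613 = 2.9512

Interpretation: The model's uncertainty is equivalent to choosing uniformly among 3.0 options.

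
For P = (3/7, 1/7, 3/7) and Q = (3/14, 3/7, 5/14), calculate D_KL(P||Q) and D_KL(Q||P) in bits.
D_KL(P||Q) = 0.3149, D_KL(Q||P) = 0.3710

KL divergence is not symmetric: D_KL(P||Q) ≠ D_KL(Q||P) in general.

D_KL(P||Q) = 0.3149 bits
D_KL(Q||P) = 0.3710 bits

No, they are not equal!

This asymmetry is why KL divergence is not a true distance metric.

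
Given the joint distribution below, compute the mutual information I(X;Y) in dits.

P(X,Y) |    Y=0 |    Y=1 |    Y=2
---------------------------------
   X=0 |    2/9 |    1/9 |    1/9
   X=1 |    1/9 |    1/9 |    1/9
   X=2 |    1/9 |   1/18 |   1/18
0.0055 dits

Mutual information: I(X;Y) = H(X) + H(Y) - H(X,Y)

Marginals:
P(X) = (4/9, 1/3, 2/9), H(X) = 0.4607 dits
P(Y) = (4/9, 5/18, 5/18), H(Y) = 0.4656 dits

Joint entropy: H(X,Y) = 0.9208 dits

I(X;Y) = 0.4607 + 0.4656 - 0.9208 = 0.0055 dits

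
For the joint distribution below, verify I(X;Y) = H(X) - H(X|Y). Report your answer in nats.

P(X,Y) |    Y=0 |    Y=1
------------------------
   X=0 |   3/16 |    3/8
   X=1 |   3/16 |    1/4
I(X;Y) = 0.0048 nats

Mutual information has multiple equivalent forms:
- I(X;Y) = H(X) - H(X|Y)
- I(X;Y) = H(Y) - H(Y|X)
- I(X;Y) = H(X) + H(Y) - H(X,Y)

Computing all quantities:
H(X) = 0.6853, H(Y) = 0.6616, H(X,Y) = 1.3421
H(X|Y) = 0.6806, H(Y|X) = 0.6568

Verification:
H(X) - H(X|Y) = 0.6853 - 0.6806 = 0.0048
H(Y) - H(Y|X) = 0.6616 - 0.6568 = 0.0048
H(X) + H(Y) - H(X,Y) = 0.6853 + 0.6616 - 1.3421 = 0.0048

All forms give I(X;Y) = 0.0048 nats. ✓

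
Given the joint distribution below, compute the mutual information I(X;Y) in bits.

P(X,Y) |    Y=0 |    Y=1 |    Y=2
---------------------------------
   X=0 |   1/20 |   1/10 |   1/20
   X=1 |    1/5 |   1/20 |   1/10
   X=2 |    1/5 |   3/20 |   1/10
0.0682 bits

Mutual information: I(X;Y) = H(X) + H(Y) - H(X,Y)

Marginals:
P(X) = (1/5, 7/20, 9/20), H(X) = 1.5129 bits
P(Y) = (9/20, 3/10, 1/4), H(Y) = 1.5395 bits

Joint entropy: H(X,Y) = 2.9842 bits

I(X;Y) = 1.5129 + 1.5395 - 2.9842 = 0.0682 bits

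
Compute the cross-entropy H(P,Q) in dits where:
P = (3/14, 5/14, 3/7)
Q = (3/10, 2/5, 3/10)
0.4783 dits

Cross-entropy: H(P,Q) = -Σ p(x) log q(x)

Alternatively: H(P,Q) = H(P) + D_KL(P||Q)
H(P) = 0.4608 dits
D_KL(P||Q) = 0.0175 dits

H(P,Q) = 0.4608 + 0.0175 = 0.4783 dits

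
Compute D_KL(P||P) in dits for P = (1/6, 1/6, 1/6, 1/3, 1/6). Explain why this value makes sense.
0.0000 dits

KL divergence satisfies the Gibbs inequality: D_KL(P||Q) ≥ 0 for all distributions P, Q.

D_KL(P||Q) = Σ p(x) log(p(x)/q(x))
Each term is p(x) × log_10(p(x)/p(x)) = p(x) × log_10(1) = 0, so the sum is 0.
D_KL(P||Q) = 0.0000 dits

When P = Q, the KL divergence is exactly 0, as there is no 'divergence' between identical distributions.

This non-negativity is a fundamental property: relative entropy cannot be negative because it measures how different Q is from P.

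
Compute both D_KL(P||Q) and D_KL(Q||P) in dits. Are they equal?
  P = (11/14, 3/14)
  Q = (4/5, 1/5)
D_KL(P||Q) = 0.0003, D_KL(Q||P) = 0.0003

KL divergence is not symmetric: D_KL(P||Q) ≠ D_KL(Q||P) in general.

D_KL(P||Q) = 0.0003 dits
D_KL(Q||P) = 0.0003 dits

In this case they happen to be equal (to 4 decimal places).

This asymmetry is why KL divergence is not a true distance metric.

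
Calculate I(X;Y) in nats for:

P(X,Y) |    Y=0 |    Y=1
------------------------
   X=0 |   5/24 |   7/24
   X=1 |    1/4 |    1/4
0.0035 nats

Mutual information: I(X;Y) = H(X) + H(Y) - H(X,Y)

Marginals:
P(X) = (1/2, 1/2), H(X) = 0.6931 nats
P(Y) = (11/24, 13/24), H(Y) = 0.6897 nats

Joint entropy: H(X,Y) = 1.3793 nats

I(X;Y) = 0.6931 + 0.6897 - 1.3793 = 0.0035 nats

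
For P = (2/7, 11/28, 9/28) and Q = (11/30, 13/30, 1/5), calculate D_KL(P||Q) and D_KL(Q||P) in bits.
D_KL(P||Q) = 0.0616, D_KL(Q||P) = 0.0564

KL divergence is not symmetric: D_KL(P||Q) ≠ D_KL(Q||P) in general.

D_KL(P||Q) = 0.0616 bits
D_KL(Q||P) = 0.0564 bits

No, they are not equal!

This asymmetry is why KL divergence is not a true distance metric.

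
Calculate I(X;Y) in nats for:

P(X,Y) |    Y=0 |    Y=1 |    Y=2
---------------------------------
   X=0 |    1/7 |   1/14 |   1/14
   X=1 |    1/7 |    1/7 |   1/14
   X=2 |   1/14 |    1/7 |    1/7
0.0428 nats

Mutual information: I(X;Y) = H(X) + H(Y) - H(X,Y)

Marginals:
P(X) = (2/7, 5/14, 5/14), H(X) = 1.0934 nats
P(Y) = (5/14, 5/14, 2/7), H(Y) = 1.0934 nats

Joint entropy: H(X,Y) = 2.1440 nats

I(X;Y) = 1.0934 + 1.0934 - 2.1440 = 0.0428 nats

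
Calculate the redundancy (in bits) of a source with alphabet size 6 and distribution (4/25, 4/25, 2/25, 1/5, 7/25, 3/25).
0.1017 bits

Redundancy measures how far a source is from maximum entropy:
R = H_max - H(X)

Maximum entropy for 6 symbols: H_max = log_2(6) = 2.5850 bits
Actual entropy: H(X) = 2.4832 bits
Redundancy: R = 2.5850 - 2.4832 = 0.1017 bits

This redundancy represents potential for compression: the source could be compressed by 0.1017 bits per symbol.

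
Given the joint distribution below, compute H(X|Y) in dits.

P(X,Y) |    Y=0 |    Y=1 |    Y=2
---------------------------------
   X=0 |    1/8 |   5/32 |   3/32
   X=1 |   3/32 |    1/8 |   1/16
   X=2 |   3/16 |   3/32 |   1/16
0.4646 dits

Using the chain rule: H(X|Y) = H(X,Y) - H(Y)

First, compute H(X,Y) = 0.9277 dits

Marginal P(Y) = (13/32, 3/8, 7/32)
H(Y) = 0.4631 dits

H(X|Y) = H(X,Y) - H(Y) = 0.9277 - 0.4631 = 0.4646 dits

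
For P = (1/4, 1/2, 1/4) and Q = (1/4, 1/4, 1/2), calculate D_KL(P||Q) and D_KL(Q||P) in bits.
D_KL(P||Q) = 0.2500, D_KL(Q||P) = 0.2500

KL divergence is not symmetric: D_KL(P||Q) ≠ D_KL(Q||P) in general.

D_KL(P||Q) = 0.2500 bits
D_KL(Q||P) = 0.2500 bits

In this case they happen to be equal (to 4 decimal places).

This asymmetry is why KL divergence is not a true distance metric.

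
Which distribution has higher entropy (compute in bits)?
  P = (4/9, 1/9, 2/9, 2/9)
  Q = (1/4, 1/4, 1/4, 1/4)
Q

Computing entropies in bits:
H(P) = 1.8366
H(Q) = 2.0000

Distribution Q has higher entropy.

Intuition: The distribution closer to uniform (more spread out) has higher entropy.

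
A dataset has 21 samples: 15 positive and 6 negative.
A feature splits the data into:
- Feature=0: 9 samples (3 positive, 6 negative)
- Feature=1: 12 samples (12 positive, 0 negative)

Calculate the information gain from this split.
0.4696 bits

Information Gain = H(Y) - H(Y|Feature)

Before split:
P(positive) = 15/21 = 0.7143
H(Y) = 0.8631 bits

After split:
Feature=0: H = 0.9183 bits (weight = 9/21)
Feature=1: H = 0.0000 bits (weight = 12/21)
H(Y|Feature) = (9/21)×0.9183 + (12/21)×0.0000 = 0.3936 bits

Information Gain = 0.8631 - 0.3936 = 0.4696 bits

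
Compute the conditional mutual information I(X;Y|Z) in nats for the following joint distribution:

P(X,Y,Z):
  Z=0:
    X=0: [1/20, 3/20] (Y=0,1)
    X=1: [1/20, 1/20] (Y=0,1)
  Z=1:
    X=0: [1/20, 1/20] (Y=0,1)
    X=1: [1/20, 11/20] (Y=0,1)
0.0548 nats

Conditional mutual information: I(X;Y|Z) = H(X|Z) + H(Y|Z) - H(X,Y|Z)

H(Z) = 0.6109
H(X,Z) = 1.0889 → H(X|Z) = 0.4780
H(Y,Z) = 1.0889 → H(Y|Z) = 0.4780
H(X,Y,Z) = 1.5121 → H(X,Y|Z) = 0.9012

I(X;Y|Z) = 0.4780 + 0.4780 - 0.9012 = 0.0548 nats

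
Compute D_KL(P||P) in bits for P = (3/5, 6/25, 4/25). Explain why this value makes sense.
0.0000 bits

KL divergence satisfies the Gibbs inequality: D_KL(P||Q) ≥ 0 for all distributions P, Q.

D_KL(P||Q) = Σ p(x) log(p(x)/q(x))
Each term is p(x) × log_2(p(x)/p(x)) = p(x) × log_2(1) = 0, so the sum is 0.
D_KL(P||Q) = 0.0000 bits

When P = Q, the KL divergence is exactly 0, as there is no 'divergence' between identical distributions.

This non-negativity is a fundamental property: relative entropy cannot be negative because it measures how different Q is from P.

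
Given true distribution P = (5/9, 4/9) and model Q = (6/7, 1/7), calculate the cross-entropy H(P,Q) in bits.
1.3713 bits

Cross-entropy: H(P,Q) = -Σ p(x) log q(x)

Alternatively: H(P,Q) = H(P) + D_KL(P||Q)
H(P) = 0.9911 bits
D_KL(P||Q) = 0.3802 bits

H(P,Q) = 0.9911 + 0.3802 = 1.3713 bits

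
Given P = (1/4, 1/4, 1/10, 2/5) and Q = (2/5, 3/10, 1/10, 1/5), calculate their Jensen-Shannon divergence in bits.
0.0388 bits

Jensen-Shannon divergence is:
JSD(P||Q) = 0.5 × D_KL(P||M) + 0.5 × D_KL(Q||M)
where M = 0.5 × (P + Q) is the mixture distribution.

M = 0.5 × (1/4, 1/4, 1/10, 2/5) + 0.5 × (2/5, 3/10, 1/10, 1/5) = (13/40, 11/40, 1/10, 3/10)

D_KL(P||M) = 0.0370 bits
D_KL(Q||M) = 0.0405 bits

JSD(P||Q) = 0.5 × 0.0370 + 0.5 × 0.0405 = 0.0388 bits

Unlike KL divergence, JSD is symmetric and bounded: 0 ≤ JSD ≤ log(2).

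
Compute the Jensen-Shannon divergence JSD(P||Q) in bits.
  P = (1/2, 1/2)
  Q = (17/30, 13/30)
0.0032 bits

Jensen-Shannon divergence is:
JSD(P||Q) = 0.5 × D_KL(P||M) + 0.5 × D_KL(Q||M)
where M = 0.5 × (P + Q) is the mixture distribution.

M = 0.5 × (1/2, 1/2) + 0.5 × (17/30, 13/30) = (8/15, 7/15)

D_KL(P||M) = 0.0032 bits
D_KL(Q||M) = 0.0032 bits

JSD(P||Q) = 0.5 × 0.0032 + 0.5 × 0.0032 = 0.0032 bits

Unlike KL divergence, JSD is symmetric and bounded: 0 ≤ JSD ≤ log(2).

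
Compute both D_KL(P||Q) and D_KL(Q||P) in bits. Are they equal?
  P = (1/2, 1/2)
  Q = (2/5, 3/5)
D_KL(P||Q) = 0.0294, D_KL(Q||P) = 0.0290

KL divergence is not symmetric: D_KL(P||Q) ≠ D_KL(Q||P) in general.

D_KL(P||Q) = 0.0294 bits
D_KL(Q||P) = 0.0290 bits

No, they are not equal!

This asymmetry is why KL divergence is not a true distance metric.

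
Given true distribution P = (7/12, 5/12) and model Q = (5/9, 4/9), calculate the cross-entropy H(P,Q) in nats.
0.6808 nats

Cross-entropy: H(P,Q) = -Σ p(x) log q(x)

Alternatively: H(P,Q) = H(P) + D_KL(P||Q)
H(P) = 0.6792 nats
D_KL(P||Q) = 0.0016 nats

H(P,Q) = 0.6792 + 0.0016 = 0.6808 nats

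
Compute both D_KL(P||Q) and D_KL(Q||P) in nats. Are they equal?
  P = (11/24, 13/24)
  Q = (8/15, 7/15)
D_KL(P||Q) = 0.0113, D_KL(Q||P) = 0.0113

KL divergence is not symmetric: D_KL(P||Q) ≠ D_KL(Q||P) in general.

D_KL(P||Q) = 0.0113 nats
D_KL(Q||P) = 0.0113 nats

In this case they happen to be equal (to 4 decimal places).

This asymmetry is why KL divergence is not a true distance metric.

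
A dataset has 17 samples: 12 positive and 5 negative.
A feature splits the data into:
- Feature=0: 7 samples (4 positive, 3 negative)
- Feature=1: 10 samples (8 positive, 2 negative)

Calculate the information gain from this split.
0.0436 bits

Information Gain = H(Y) - H(Y|Feature)

Before split:
P(positive) = 12/17 = 0.7059
H(Y) = 0.8740 bits

After split:
Feature=0: H = 0.9852 bits (weight = 7/17)
Feature=1: H = 0.7219 bits (weight = 10/17)
H(Y|Feature) = (7/17)×0.9852 + (10/17)×0.7219 = 0.8303 bits

Information Gain = 0.8740 - 0.8303 = 0.0436 bits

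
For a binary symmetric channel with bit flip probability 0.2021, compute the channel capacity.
0.2739 bits

For a binary symmetric channel (BSC) with error probability p:
Capacity C = 1 - H(p) bits per symbol

where H(p) = -p log₂(p) - (1-p) log₂(1-p) is the binary entropy function.

H(0.2021) = 0.7261 bits
C = 1 - 0.7261 = 0.2739 bits per symbol

This means we can reliably transmit up to 0.2739 bits of information per channel use.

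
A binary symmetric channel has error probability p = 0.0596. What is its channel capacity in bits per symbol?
0.6741 bits

For a binary symmetric channel (BSC) with error probability p:
Capacity C = 1 - H(p) bits per symbol

where H(p) = -p log₂(p) - (1-p) log₂(1-p) is the binary entropy function.

H(0.0596) = 0.3259 bits
C = 1 - 0.3259 = 0.6741 bits per symbol

This means we can reliably transmit up to 0.6741 bits of information per channel use.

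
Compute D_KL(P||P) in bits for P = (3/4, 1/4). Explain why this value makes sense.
0.0000 bits

KL divergence satisfies the Gibbs inequality: D_KL(P||Q) ≥ 0 for all distributions P, Q.

D_KL(P||Q) = Σ p(x) log(p(x)/q(x))
Each term is p(x) × log_2(p(x)/p(x)) = p(x) × log_2(1) = 0, so the sum is 0.
D_KL(P||Q) = 0.0000 bits

When P = Q, the KL divergence is exactly 0, as there is no 'divergence' between identical distributions.

This non-negativity is a fundamental property: relative entropy cannot be negative because it measures how different Q is from P.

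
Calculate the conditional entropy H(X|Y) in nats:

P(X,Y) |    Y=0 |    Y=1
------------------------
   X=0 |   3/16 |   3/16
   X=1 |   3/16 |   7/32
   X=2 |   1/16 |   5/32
1.0521 nats

Using the chain rule: H(X|Y) = H(X,Y) - H(Y)

First, compute H(X,Y) = 1.7374 nats

Marginal P(Y) = (7/16, 9/16)
H(Y) = 0.6853 nats

H(X|Y) = H(X,Y) - H(Y) = 1.7374 - 0.6853 = 1.0521 nats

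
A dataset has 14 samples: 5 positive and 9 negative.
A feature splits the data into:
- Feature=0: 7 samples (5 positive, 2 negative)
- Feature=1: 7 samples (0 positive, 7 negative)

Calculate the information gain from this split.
0.5087 bits

Information Gain = H(Y) - H(Y|Feature)

Before split:
P(positive) = 5/14 = 0.3571
H(Y) = 0.9403 bits

After split:
Feature=0: H = 0.8631 bits (weight = 7/14)
Feature=1: H = 0.0000 bits (weight = 7/14)
H(Y|Feature) = (7/14)×0.8631 + (7/14)×0.0000 = 0.4316 bits

Information Gain = 0.9403 - 0.4316 = 0.5087 bits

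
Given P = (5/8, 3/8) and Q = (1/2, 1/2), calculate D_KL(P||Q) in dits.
0.0137 dits

KL divergence: D_KL(P||Q) = Σ p(x) log(p(x)/q(x))

Computing term by term:
  x=0: 5/8 × log_10[(5/8)/(1/2)] = 5/8 × 0.0969 = 0.0606
  x=1: 3/8 × log_10[(3/8)/(1/2)] = 3/8 × -0.1249 = -0.0469

D_KL(P||Q) = 0.0137 dits

Note: KL divergence is always non-negative and equals 0 iff P = Q.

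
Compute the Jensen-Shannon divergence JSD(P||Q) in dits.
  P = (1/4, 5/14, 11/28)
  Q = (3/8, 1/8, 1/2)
0.0168 dits

Jensen-Shannon divergence is:
JSD(P||Q) = 0.5 × D_KL(P||M) + 0.5 × D_KL(Q||M)
where M = 0.5 × (P + Q) is the mixture distribution.

M = 0.5 × (1/4, 5/14, 11/28) + 0.5 × (3/8, 1/8, 1/2) = (5/16, 0.241071, 0.446429)

D_KL(P||M) = 0.0149 dits
D_KL(Q||M) = 0.0186 dits

JSD(P||Q) = 0.5 × 0.0149 + 0.5 × 0.0186 = 0.0168 dits

Unlike KL divergence, JSD is symmetric and bounded: 0 ≤ JSD ≤ log(2).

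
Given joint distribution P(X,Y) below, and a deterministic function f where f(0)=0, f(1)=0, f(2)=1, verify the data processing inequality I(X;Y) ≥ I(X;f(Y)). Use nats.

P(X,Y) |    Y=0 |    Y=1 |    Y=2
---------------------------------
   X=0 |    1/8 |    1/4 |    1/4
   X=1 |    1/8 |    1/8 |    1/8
I(X;Y) = 0.0109, I(X;f(Y)) = 0.0022, inequality holds: 0.0109 ≥ 0.0022

Data Processing Inequality: For any Markov chain X → Y → Z, we have I(X;Y) ≥ I(X;Z).

Here Z = f(Y) is a deterministic function of Y, forming X → Y → Z.

Original I(X;Y) = 0.0109 nats

After applying f:
P(X,Z) where Z=f(Y):
- P(X,Z=0) = P(X,Y=0) + P(X,Y=1)
- P(X,Z=1) = P(X,Y=2)

I(X;Z) = I(X;f(Y)) = 0.0022 nats

Verification: 0.0109 ≥ 0.0022 ✓

Information cannot be created by processing; the function f can only lose information about X.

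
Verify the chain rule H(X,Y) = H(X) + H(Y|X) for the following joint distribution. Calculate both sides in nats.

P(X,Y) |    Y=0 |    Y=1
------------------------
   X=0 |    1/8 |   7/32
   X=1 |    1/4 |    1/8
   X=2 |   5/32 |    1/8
H(X,Y) = 1.7489, H(X) = 1.0916, H(Y|X) = 0.6572 (all in nats)

Chain rule: H(X,Y) = H(X) + H(Y|X)

Left side — joint entropy directly:
H(X,Y) = -Σ p(x,y) log p(x,y) = 1.7489 nats

Right side — compute H(Y|X) from the conditional distributions:
P(X) = (11/32, 3/8, 9/32), so H(X) = 1.0916 nats
H(Y|X) = Σ_x P(X=x) · H(Y|X=x):
  P(Y|X=0) = (4/11, 7/11), H(Y|X=0) = 0.6555, weight P(X=0) = 11/32
  P(Y|X=1) = (2/3, 1/3), H(Y|X=1) = 0.6365, weight P(X=1) = 3/8
  P(Y|X=2) = (5/9, 4/9), H(Y|X=2) = 0.6870, weight P(X=2) = 9/32
H(Y|X) = 0.6572 nats

H(X) + H(Y|X) = 1.0916 + 0.6572 = 1.7489 nats

Both sides equal 1.7489 nats. ✓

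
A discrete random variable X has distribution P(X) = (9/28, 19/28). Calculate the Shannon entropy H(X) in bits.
0.9059 bits

Shannon entropy is H(X) = -Σ p(x) log p(x).

For P = (9/28, 19/28):
H = -9/28 × log_2(9/28) -19/28 × log_2(19/28)
H = 0.9059 bits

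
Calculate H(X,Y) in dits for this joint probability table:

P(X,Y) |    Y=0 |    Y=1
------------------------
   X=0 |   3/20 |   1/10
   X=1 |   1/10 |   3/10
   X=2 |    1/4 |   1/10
0.7310 dits

Joint entropy is H(X,Y) = -Σ_{x,y} p(x,y) log p(x,y).

Summing over all non-zero entries:
H(X,Y) = -[3/20·log_10(3/20) + 1/10·log_10(1/10) + 1/10·log_10(1/10) + 3/10·log_10(3/10) + 1/4·log_10(1/4) + 1/10·log_10(1/10)]
H(X,Y) = 0.7310 dits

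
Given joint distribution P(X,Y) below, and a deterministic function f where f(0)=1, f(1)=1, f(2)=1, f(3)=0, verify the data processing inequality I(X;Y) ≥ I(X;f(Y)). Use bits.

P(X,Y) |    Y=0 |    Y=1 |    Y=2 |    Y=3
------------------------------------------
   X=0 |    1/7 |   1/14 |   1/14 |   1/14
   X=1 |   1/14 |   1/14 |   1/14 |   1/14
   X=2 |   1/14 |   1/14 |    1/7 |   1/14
I(X;Y) = 0.0410, I(X;f(Y)) = 0.0021, inequality holds: 0.0410 ≥ 0.0021

Data Processing Inequality: For any Markov chain X → Y → Z, we have I(X;Y) ≥ I(X;Z).

Here Z = f(Y) is a deterministic function of Y, forming X → Y → Z.

Original I(X;Y) = 0.0410 bits

After applying f:
P(X,Z) where Z=f(Y):
- P(X,Z=0) = P(X,Y=3)
- P(X,Z=1) = P(X,Y=0) + P(X,Y=1) + P(X,Y=2)

I(X;Z) = I(X;f(Y)) = 0.0021 bits

Verification: 0.0410 ≥ 0.0021 ✓

Information cannot be created by processing; the function f can only lose information about X.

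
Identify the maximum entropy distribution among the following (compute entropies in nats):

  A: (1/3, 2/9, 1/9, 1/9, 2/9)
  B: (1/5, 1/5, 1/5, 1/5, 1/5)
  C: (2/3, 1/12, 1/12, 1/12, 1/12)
B

For a discrete distribution over n outcomes, entropy is maximized by the uniform distribution.

Computing entropies:
H(A) = 1.5230 nats
H(B) = 1.6094 nats
H(C) = 1.0986 nats

The uniform distribution (where all probabilities equal 1/5) achieves the maximum entropy of log_e(5) = 1.6094 nats.

Distribution B has the highest entropy.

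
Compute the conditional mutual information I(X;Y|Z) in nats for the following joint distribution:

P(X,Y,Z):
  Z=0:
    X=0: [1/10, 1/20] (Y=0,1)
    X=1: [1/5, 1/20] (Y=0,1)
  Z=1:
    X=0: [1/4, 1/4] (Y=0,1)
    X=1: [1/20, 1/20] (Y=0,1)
0.0044 nats

Conditional mutual information: I(X;Y|Z) = H(X|Z) + H(Y|Z) - H(X,Y|Z)

H(Z) = 0.6730
H(X,Z) = 1.2080 → H(X|Z) = 0.5350
H(Y,Z) = 1.3138 → H(Y|Z) = 0.6408
H(X,Y,Z) = 1.8444 → H(X,Y|Z) = 1.1714

I(X;Y|Z) = 0.5350 + 0.6408 - 1.1714 = 0.0044 nats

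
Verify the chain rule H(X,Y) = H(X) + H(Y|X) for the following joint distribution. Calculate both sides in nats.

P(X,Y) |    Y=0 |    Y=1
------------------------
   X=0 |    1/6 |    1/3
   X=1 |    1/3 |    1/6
H(X,Y) = 1.3297, H(X) = 0.6931, H(Y|X) = 0.6365 (all in nats)

Chain rule: H(X,Y) = H(X) + H(Y|X)

Left side — joint entropy directly:
H(X,Y) = -Σ p(x,y) log p(x,y) = 1.3297 nats

Right side — compute H(Y|X) from the conditional distributions:
P(X) = (1/2, 1/2), so H(X) = 0.6931 nats
H(Y|X) = Σ_x P(X=x) · H(Y|X=x):
  P(Y|X=0) = (1/3, 2/3), H(Y|X=0) = 0.6365, weight P(X=0) = 1/2
  P(Y|X=1) = (2/3, 1/3), H(Y|X=1) = 0.6365, weight P(X=1) = 1/2
H(Y|X) = 0.6365 nats

H(X) + H(Y|X) = 0.6931 + 0.6365 = 1.3297 nats

Both sides equal 1.3297 nats. ✓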